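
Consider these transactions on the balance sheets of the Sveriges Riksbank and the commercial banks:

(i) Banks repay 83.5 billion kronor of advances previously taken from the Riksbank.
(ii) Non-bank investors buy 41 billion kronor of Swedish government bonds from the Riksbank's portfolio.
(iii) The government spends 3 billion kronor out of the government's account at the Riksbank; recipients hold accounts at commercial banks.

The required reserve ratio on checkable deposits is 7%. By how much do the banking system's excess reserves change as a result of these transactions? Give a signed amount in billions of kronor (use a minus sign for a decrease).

-118.84 billion

Discount-window repayment 83.5 billion kronor: reserves −83.5B, deposits 0.
Asset sale (to non-banks) 41 billion kronor: reserves −41B, deposits −41B.
Government spending 3 billion kronor: reserves +3B, deposits +3B.
Totals: Δreserves = −121.5B, Δdeposits = −38B.
Δrequired reserves = 7% × −38B = −2.66B.
Δexcess reserves = Δreserves − Δrequired = −121.5B − (−2.66B) = -118.84 billion.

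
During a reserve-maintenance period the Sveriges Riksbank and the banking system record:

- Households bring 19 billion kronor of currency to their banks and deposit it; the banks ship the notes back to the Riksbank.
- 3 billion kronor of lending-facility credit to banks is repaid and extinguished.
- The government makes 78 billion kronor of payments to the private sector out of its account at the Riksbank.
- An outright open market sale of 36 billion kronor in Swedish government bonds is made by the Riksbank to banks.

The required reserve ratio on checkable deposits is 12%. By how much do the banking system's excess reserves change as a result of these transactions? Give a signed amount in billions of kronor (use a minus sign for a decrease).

+46.36 billion

Currency deposit 19 billion kronor: reserves +19B, deposits +19B.
Discount-window repayment 3 billion kronor: reserves −3B, deposits 0.
Government spending 78 billion kronor: reserves +78B, deposits +78B.
OMO sale (to banks) 36 billion kronor: reserves −36B, deposits 0.
Totals: Δreserves = +58B, Δdeposits = +97B.
Δrequired reserves = 12% × +97B = +11.64B.
Δexcess reserves = Δreserves − Δrequired = +58B − (+11.64B) = +46.36 billion.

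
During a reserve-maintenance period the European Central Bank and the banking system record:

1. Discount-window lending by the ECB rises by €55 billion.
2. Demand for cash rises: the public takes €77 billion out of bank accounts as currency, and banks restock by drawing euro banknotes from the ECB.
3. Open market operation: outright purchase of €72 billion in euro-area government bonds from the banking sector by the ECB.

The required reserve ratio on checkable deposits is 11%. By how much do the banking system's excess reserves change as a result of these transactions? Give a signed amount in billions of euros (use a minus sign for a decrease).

Discount-window loan €55 billion: reserves +€55B, deposits 0.
Currency withdrawal €77 billion: reserves −€77B, deposits −€77B.
OMO purchase (from banks) €72 billion: reserves +€72B, deposits 0.
Totals: Δreserves = +€50B, Δdeposits = −€77B.
Δrequired reserves = 11% × −€77B = −€8.47B.
Δexcess reserves = Δreserves − Δrequired = +€50B − (−€8.47B) = +€58.47 billion.

+€58.47 billion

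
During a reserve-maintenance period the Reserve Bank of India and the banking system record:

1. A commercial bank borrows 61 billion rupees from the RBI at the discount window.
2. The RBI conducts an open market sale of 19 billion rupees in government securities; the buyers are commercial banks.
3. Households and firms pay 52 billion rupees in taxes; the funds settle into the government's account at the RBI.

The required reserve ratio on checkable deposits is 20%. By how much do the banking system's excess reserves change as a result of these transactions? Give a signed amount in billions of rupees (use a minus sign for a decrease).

+0.4 billion

Discount-window loan 61 billion rupees: reserves +61B, deposits 0.
OMO sale (to banks) 19 billion rupees: reserves −19B, deposits 0.
Government account inflow 52 billion rupees: reserves −52B, deposits −52B.
Totals: Δreserves = −10B, Δdeposits = −52B.
Δrequired reserves = 20% × −52B = −10.4B.
Δexcess reserves = Δreserves − Δrequired = −10B − (−10.4B) = +0.4 billion.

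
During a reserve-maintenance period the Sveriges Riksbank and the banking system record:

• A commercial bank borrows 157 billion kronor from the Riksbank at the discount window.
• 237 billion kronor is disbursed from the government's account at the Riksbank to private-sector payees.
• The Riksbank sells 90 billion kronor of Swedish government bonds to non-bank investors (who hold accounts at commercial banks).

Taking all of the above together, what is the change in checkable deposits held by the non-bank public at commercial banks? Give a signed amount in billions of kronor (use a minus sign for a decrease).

+147 billion

Riksbank balance sheet:
  Assets:      Securities −90B, Loans to banks +157B
  Liabilities: Bank reserves +304B, Government deposits −237B
Commercial banking system:
  Assets:      Reserves at CB +304B
  Liabilities: Checkable deposits +147B, Borrowings from CB +157B
So the change in checkable deposits held by the non-bank public at commercial banks is +147 billion.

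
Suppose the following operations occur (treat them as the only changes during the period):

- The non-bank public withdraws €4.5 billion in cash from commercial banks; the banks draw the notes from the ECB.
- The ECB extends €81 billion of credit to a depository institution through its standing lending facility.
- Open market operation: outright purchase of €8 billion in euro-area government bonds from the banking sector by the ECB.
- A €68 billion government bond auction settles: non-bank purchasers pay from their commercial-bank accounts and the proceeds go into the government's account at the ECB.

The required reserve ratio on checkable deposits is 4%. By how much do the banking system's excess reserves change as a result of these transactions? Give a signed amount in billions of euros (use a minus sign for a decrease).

Currency withdrawal €4.5 billion: reserves −€4.5B, deposits −€4.5B.
Discount-window loan €81 billion: reserves +€81B, deposits 0.
OMO purchase (from banks) €8 billion: reserves +€8B, deposits 0.
Government account inflow €68 billion: reserves −€68B, deposits −€68B.
Totals: Δreserves = +€16.5B, Δdeposits = −€72.5B.
Δrequired reserves = 4% × −€72.5B = −€2.9B.
Δexcess reserves = Δreserves − Δrequired = +€16.5B − (−€2.9B) = +€19.4 billion.

+€19.4 billion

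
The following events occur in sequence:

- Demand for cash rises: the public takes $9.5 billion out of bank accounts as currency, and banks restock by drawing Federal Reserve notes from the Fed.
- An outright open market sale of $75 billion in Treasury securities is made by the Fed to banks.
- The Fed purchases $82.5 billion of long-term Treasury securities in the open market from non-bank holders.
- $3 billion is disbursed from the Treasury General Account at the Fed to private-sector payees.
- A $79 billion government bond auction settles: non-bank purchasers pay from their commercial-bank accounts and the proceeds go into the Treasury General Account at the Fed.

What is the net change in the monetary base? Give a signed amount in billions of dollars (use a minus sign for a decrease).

-$68.5 billion

Currency withdrawal $9.5 billion: just a shift between currency and reserves — both are base money → 0.
OMO sale (to banks) $75 billion: Fed balance sheet contracts → −$75B.
Asset purchase (from non-banks) $82.5 billion: Fed balance sheet expands → +$82.5B.
Government spending $3 billion: a non-base liability converts back to reserves → +$3B.
Government account inflow $79 billion: reserves shift to a non-base liability → −$79B.
Net: 0 − 75 + 82.5 + 3 − 79 = -$68.5 billion.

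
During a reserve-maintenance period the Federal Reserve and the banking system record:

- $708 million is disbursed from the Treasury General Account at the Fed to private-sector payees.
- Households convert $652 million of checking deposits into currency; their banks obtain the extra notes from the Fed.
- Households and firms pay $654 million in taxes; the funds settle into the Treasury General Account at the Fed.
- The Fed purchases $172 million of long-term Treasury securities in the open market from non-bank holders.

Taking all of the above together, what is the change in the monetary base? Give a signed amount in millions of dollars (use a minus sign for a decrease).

+$226 million

Fed balance sheet:
  Assets:      Securities +$172M
  Liabilities: Bank reserves −$426M, Currency in circulation +$652M, Government deposits −$54M
Commercial banking system:
  Assets:      Reserves at CB −$426M
  Liabilities: Checkable deposits −$426M
Monetary base = currency + reserves: +$652M + (−$426M) = +$226 million.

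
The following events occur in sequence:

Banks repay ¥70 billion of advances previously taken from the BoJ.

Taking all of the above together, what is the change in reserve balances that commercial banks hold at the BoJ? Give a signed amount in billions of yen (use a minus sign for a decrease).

BoJ balance sheet:
  Assets:      Loans to banks −¥70B
  Liabilities: Bank reserves −¥70B
So the change in reserve balances that commercial banks hold at the BoJ is -¥70 billion.

-¥70 billion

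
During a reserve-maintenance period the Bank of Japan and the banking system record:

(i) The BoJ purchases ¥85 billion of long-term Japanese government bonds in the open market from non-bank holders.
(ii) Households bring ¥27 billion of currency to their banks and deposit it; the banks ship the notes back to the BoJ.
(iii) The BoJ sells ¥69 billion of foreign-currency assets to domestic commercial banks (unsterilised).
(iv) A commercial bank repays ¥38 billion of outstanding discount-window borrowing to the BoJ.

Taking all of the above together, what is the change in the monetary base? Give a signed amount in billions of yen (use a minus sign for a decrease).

BoJ balance sheet:
  Assets:      Securities +¥85B, Loans to banks −¥38B, Foreign assets −¥69B
  Liabilities: Bank reserves +¥5B, Currency in circulation −¥27B
Monetary base = currency + reserves: −¥27B + (+¥5B) = -¥22 billion.

-¥22 billion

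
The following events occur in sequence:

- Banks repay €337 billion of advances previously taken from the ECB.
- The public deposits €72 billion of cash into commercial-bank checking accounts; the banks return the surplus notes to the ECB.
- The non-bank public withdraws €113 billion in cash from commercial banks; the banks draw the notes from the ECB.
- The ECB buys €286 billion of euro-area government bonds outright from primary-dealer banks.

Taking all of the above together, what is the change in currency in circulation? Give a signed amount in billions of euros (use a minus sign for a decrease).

+€41 billion

Discount-window repayment €337 billion: no currency enters or leaves circulation → 0.
Currency deposit €72 billion: notes return to the central bank → −€72B.
Currency withdrawal €113 billion: notes leave the central bank → +€113B.
OMO purchase (from banks) €286 billion: no currency enters or leaves circulation → 0.
Net: 0 − 72 + 113 + 0 = +€41 billion.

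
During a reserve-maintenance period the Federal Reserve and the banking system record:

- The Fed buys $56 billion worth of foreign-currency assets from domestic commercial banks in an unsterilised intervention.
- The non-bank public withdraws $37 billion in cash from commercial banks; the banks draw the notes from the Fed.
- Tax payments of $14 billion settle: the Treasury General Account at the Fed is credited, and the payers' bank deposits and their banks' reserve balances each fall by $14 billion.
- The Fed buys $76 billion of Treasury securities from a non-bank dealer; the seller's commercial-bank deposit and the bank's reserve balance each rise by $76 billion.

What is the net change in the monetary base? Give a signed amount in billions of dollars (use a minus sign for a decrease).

FX purchase $56 billion: Fed balance sheet expands → +$56B.
Currency withdrawal $37 billion: just a shift between currency and reserves — both are base money → 0.
Government account inflow $14 billion: reserves shift to a non-base liability → −$14B.
Asset purchase (from non-banks) $76 billion: Fed balance sheet expands → +$76B.
Net: 56 + 0 − 14 + 76 = +$118 billion.

+$118 billion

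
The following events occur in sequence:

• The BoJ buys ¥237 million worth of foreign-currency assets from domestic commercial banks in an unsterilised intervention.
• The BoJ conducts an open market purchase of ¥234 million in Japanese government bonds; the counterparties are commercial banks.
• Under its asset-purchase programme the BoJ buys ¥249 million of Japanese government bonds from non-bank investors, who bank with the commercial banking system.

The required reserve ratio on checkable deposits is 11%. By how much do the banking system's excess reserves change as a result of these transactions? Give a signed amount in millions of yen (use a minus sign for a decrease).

+¥692.61 million

FX purchase ¥237 million: reserves +¥237M, deposits 0.
OMO purchase (from banks) ¥234 million: reserves +¥234M, deposits 0.
Asset purchase (from non-banks) ¥249 million: reserves +¥249M, deposits +¥249M.
Totals: Δreserves = +¥720M, Δdeposits = +¥249M.
Δrequired reserves = 11% × +¥249M = +¥27.39M.
Δexcess reserves = Δreserves − Δrequired = +¥720M − (+¥27.39M) = +¥692.61 million.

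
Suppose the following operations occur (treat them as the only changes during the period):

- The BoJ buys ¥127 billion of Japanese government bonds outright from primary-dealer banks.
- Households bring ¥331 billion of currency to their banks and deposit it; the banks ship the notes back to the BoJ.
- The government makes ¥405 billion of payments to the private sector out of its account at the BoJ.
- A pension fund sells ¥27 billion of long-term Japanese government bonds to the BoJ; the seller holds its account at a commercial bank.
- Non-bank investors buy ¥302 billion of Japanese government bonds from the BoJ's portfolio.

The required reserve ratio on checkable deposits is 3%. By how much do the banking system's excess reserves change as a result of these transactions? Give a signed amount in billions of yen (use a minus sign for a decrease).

OMO purchase (from banks) ¥127 billion: reserves +¥127B, deposits 0.
Currency deposit ¥331 billion: reserves +¥331B, deposits +¥331B.
Government spending ¥405 billion: reserves +¥405B, deposits +¥405B.
Asset purchase (from non-banks) ¥27 billion: reserves +¥27B, deposits +¥27B.
Asset sale (to non-banks) ¥302 billion: reserves −¥302B, deposits −¥302B.
Totals: Δreserves = +¥588B, Δdeposits = +¥461B.
Δrequired reserves = 3% × +¥461B = +¥13.83B.
Δexcess reserves = Δreserves − Δrequired = +¥588B − (+¥13.83B) = +¥574.17 billion.

+¥574.17 billion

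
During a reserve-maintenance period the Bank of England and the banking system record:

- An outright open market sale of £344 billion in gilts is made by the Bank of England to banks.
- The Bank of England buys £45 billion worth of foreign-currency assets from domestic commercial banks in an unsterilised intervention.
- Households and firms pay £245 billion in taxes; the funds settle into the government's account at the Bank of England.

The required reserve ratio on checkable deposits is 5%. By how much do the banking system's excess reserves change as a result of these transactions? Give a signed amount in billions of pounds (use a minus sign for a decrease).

OMO sale (to banks) £344 billion: reserves −£344B, deposits 0.
FX purchase £45 billion: reserves +£45B, deposits 0.
Government account inflow £245 billion: reserves −£245B, deposits −£245B.
Totals: Δreserves = −£544B, Δdeposits = −£245B.
Δrequired reserves = 5% × −£245B = −£12.25B.
Δexcess reserves = Δreserves − Δrequired = −£544B − (−£12.25B) = -£531.75 billion.

-£531.75 billion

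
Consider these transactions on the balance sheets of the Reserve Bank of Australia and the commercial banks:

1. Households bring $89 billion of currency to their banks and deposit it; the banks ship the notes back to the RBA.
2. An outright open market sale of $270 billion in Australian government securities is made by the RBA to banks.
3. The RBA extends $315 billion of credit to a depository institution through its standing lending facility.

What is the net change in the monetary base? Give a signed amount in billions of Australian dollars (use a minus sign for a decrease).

RBA balance sheet:
  Assets:      Securities −$270B, Loans to banks +$315B
  Liabilities: Bank reserves +$134B, Currency in circulation −$89B
Monetary base = currency + reserves: −$89B + (+$134B) = +$45 billion.

+$45 billion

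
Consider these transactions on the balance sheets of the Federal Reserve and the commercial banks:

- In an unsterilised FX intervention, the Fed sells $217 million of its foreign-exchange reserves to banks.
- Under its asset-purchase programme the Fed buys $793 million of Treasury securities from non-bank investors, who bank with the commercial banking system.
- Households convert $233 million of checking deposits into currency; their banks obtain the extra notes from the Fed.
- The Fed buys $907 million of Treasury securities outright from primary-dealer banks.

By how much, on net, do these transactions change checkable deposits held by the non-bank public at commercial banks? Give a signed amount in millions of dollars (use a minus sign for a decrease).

+$560 million

FX sale $217 million: the counterparty is a bank, so public deposits are unchanged → 0.
Asset purchase (from non-banks) $793 million: non-bank counterparties' bank balances rise → +$793M.
Currency withdrawal $233 million: non-bank counterparties' bank balances fall → −$233M.
OMO purchase (from banks) $907 million: the counterparty is a bank, so public deposits are unchanged → 0.
Net: 0 + 793 − 233 + 0 = +$560 million.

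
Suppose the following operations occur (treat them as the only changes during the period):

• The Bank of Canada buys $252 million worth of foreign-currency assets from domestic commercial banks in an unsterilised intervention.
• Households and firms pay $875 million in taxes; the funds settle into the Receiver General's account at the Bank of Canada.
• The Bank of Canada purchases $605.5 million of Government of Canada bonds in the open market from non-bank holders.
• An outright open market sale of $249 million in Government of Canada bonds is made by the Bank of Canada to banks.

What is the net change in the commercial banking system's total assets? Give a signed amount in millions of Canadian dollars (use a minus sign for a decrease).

-$269.5 million

FX purchase $252 million: just an asset swap on bank balance sheets → 0.
Government account inflow $875 million: bank balance sheets shrink → −$875M.
Asset purchase (from non-banks) $605.5 million: bank balance sheets expand → +$605.5M.
OMO sale (to banks) $249 million: just an asset swap on bank balance sheets → 0.
Net: 0 − 875 + 605.5 + 0 = -$269.5 million.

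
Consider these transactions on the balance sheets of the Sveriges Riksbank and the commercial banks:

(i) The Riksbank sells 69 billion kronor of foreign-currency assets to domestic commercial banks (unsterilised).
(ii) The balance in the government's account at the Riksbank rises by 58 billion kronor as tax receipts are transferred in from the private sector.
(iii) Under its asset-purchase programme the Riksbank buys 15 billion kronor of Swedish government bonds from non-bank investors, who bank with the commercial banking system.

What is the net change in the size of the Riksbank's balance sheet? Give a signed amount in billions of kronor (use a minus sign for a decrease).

FX sale 69 billion kronor: a Riksbank asset is shed → −69B.
Government account inflow 58 billion kronor: only the composition of liabilities changes → 0.
Asset purchase (from non-banks) 15 billion kronor: a Riksbank asset is acquired → +15B.
Net: −69 + 0 + 15 = -54 billion.

-54 billion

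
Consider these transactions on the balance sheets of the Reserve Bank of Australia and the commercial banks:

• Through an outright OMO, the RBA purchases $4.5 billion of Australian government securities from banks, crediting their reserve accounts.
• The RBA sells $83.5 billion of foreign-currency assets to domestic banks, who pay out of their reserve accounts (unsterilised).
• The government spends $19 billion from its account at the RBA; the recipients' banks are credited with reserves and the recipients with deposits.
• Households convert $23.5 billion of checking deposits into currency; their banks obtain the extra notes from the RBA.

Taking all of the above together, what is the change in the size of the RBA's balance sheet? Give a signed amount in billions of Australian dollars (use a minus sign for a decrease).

RBA balance sheet:
  Assets:      Securities +$4.5B, Foreign assets −$83.5B
  Liabilities: Bank reserves −$83.5B, Currency in circulation +$23.5B, Government deposits −$19B
Commercial banking system:
  Assets:      Reserves at CB −$83.5B, Securities −$4.5B, Foreign assets +$83.5B
  Liabilities: Checkable deposits −$4.5B
Change in total RBA assets = -$79 billion.

-$79 billion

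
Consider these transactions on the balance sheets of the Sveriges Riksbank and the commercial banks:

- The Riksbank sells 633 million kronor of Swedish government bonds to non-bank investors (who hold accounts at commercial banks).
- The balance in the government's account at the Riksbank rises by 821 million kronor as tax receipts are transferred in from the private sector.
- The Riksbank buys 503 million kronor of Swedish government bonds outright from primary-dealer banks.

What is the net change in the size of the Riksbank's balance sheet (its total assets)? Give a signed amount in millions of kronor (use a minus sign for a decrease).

-130 million

Asset sale (to non-banks) 633 million kronor: a Riksbank asset is shed → −633M.
Government account inflow 821 million kronor: only the composition of liabilities changes → 0.
OMO purchase (from banks) 503 million kronor: a Riksbank asset is acquired → +503M.
Net: −633 + 0 + 503 = -130 million.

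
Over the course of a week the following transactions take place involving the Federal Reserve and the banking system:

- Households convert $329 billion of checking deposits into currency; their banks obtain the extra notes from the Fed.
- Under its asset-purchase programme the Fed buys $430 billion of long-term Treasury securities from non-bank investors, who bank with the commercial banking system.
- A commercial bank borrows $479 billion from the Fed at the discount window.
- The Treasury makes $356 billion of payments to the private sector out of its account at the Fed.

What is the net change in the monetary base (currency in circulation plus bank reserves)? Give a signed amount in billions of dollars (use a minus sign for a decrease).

Currency withdrawal $329 billion: just a shift between currency and reserves — both are base money → 0.
Asset purchase (from non-banks) $430 billion: Fed balance sheet expands → +$430B.
Discount-window loan $479 billion: Fed balance sheet expands → +$479B.
Government spending $356 billion: a non-base liability converts back to reserves → +$356B.
Net: 0 + 430 + 479 + 356 = +$1265 billion.

+$1265 billion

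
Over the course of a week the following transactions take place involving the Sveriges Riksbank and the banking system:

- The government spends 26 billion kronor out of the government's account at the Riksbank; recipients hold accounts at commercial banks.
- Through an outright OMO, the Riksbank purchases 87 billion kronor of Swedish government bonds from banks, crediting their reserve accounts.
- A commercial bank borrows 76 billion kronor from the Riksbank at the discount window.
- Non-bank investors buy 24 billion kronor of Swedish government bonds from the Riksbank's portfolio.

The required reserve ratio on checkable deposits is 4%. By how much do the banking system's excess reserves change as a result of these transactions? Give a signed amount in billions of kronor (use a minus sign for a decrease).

+164.92 billion

Government spending 26 billion kronor: reserves +26B, deposits +26B.
OMO purchase (from banks) 87 billion kronor: reserves +87B, deposits 0.
Discount-window loan 76 billion kronor: reserves +76B, deposits 0.
Asset sale (to non-banks) 24 billion kronor: reserves −24B, deposits −24B.
Totals: Δreserves = +165B, Δdeposits = +2B.
Δrequired reserves = 4% × +2B = +0.08B.
Δexcess reserves = Δreserves − Δrequired = +165B − (+0.08B) = +164.92 billion.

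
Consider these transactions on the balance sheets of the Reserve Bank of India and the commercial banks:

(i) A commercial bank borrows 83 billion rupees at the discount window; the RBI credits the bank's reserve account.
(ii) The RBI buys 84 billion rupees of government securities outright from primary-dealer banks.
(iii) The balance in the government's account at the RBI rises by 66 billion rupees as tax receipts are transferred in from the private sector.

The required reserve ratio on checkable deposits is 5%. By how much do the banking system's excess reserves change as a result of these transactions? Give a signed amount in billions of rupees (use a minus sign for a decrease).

Discount-window loan 83 billion rupees: reserves +83B, deposits 0.
OMO purchase (from banks) 84 billion rupees: reserves +84B, deposits 0.
Government account inflow 66 billion rupees: reserves −66B, deposits −66B.
Totals: Δreserves = +101B, Δdeposits = −66B.
Δrequired reserves = 5% × −66B = −3.3B.
Δexcess reserves = Δreserves − Δrequired = +101B − (−3.3B) = +104.3 billion.

+104.3 billion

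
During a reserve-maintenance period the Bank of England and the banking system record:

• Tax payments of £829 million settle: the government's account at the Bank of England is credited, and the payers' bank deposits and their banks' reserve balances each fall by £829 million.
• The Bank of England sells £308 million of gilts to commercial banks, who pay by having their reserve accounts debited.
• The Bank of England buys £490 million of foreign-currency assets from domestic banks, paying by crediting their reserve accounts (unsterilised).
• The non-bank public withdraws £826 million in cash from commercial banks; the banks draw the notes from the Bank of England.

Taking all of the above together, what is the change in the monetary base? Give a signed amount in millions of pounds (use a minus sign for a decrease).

Government account inflow £829 million: reserves shift to a non-base liability → −£829M.
OMO sale (to banks) £308 million: Bank of England balance sheet contracts → −£308M.
FX purchase £490 million: Bank of England balance sheet expands → +£490M.
Currency withdrawal £826 million: just a shift between currency and reserves — both are base money → 0.
Net: −829 − 308 + 490 + 0 = -£647 million.

-£647 million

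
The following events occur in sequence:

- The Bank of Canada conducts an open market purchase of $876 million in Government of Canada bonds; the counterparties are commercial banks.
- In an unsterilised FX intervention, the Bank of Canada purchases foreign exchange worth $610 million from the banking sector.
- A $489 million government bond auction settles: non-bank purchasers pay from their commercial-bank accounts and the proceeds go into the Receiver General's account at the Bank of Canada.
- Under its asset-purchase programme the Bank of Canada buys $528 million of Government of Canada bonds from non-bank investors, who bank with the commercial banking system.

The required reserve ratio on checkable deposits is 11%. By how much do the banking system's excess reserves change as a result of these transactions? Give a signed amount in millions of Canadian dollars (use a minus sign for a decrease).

OMO purchase (from banks) $876 million: reserves +$876M, deposits 0.
FX purchase $610 million: reserves +$610M, deposits 0.
Government account inflow $489 million: reserves −$489M, deposits −$489M.
Asset purchase (from non-banks) $528 million: reserves +$528M, deposits +$528M.
Totals: Δreserves = +$1525M, Δdeposits = +$39M.
Δrequired reserves = 11% × +$39M = +$4.29M.
Δexcess reserves = Δreserves − Δrequired = +$1525M − (+$4.29M) = +$1520.71 million.

+$1520.71 million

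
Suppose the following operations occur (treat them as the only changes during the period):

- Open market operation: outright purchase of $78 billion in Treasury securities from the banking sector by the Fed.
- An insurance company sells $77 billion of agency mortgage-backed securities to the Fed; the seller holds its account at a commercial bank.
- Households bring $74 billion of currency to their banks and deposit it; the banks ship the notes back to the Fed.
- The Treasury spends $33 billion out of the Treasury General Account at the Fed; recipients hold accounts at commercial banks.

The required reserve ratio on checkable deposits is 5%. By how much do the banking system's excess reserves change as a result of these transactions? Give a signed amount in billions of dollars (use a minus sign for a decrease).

OMO purchase (from banks) $78 billion: reserves +$78B, deposits 0.
Asset purchase (from non-banks) $77 billion: reserves +$77B, deposits +$77B.
Currency deposit $74 billion: reserves +$74B, deposits +$74B.
Government spending $33 billion: reserves +$33B, deposits +$33B.
Totals: Δreserves = +$262B, Δdeposits = +$184B.
Δrequired reserves = 5% × +$184B = +$9.2B.
Δexcess reserves = Δreserves − Δrequired = +$262B − (+$9.2B) = +$252.8 billion.

+$252.8 billion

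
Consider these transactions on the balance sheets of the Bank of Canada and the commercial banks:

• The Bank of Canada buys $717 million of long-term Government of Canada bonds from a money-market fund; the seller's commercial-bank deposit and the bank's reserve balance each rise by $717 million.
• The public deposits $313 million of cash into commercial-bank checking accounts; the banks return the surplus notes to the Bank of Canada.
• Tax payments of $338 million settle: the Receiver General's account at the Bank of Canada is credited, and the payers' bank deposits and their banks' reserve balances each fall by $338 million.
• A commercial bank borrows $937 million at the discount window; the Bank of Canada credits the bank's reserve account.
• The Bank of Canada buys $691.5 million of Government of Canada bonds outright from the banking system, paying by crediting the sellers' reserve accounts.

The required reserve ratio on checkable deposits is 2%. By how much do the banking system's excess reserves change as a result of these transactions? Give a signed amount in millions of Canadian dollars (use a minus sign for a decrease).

Asset purchase (from non-banks) $717 million: reserves +$717M, deposits +$717M.
Currency deposit $313 million: reserves +$313M, deposits +$313M.
Government account inflow $338 million: reserves −$338M, deposits −$338M.
Discount-window loan $937 million: reserves +$937M, deposits 0.
OMO purchase (from banks) $691.5 million: reserves +$691.5M, deposits 0.
Totals: Δreserves = +$2320.5M, Δdeposits = +$692M.
Δrequired reserves = 2% × +$692M = +$13.84M.
Δexcess reserves = Δreserves − Δrequired = +$2320.5M − (+$13.84M) = +$2306.66 million.

+$2306.66 million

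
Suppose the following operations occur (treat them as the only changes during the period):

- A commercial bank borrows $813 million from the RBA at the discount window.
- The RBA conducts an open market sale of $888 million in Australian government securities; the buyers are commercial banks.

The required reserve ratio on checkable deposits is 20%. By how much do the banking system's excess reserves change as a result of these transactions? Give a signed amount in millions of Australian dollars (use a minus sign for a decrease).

-$75 million

Discount-window loan $813 million: reserves +$813M, deposits 0.
OMO sale (to banks) $888 million: reserves −$888M, deposits 0.
Totals: Δreserves = −$75M, Δdeposits = 0.
Δrequired reserves = 20% × 0 = 0.
Δexcess reserves = Δreserves − Δrequired = −$75M − (0) = -$75 million.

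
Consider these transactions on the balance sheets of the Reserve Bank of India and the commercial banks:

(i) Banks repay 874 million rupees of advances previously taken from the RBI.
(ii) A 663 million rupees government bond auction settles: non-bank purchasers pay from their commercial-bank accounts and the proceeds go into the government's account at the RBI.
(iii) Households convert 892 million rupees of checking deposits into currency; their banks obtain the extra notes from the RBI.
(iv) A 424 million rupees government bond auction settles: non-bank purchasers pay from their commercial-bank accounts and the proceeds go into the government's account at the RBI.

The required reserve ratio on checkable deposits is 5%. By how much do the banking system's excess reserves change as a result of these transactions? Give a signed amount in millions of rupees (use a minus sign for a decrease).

-2754.05 million

Discount-window repayment 874 million rupees: reserves −874M, deposits 0.
Government account inflow 663 million rupees: reserves −663M, deposits −663M.
Currency withdrawal 892 million rupees: reserves −892M, deposits −892M.
Government account inflow 424 million rupees: reserves −424M, deposits −424M.
Totals: Δreserves = −2853M, Δdeposits = −1979M.
Δrequired reserves = 5% × −1979M = −98.95M.
Δexcess reserves = Δreserves − Δrequired = −2853M − (−98.95M) = -2754.05 million.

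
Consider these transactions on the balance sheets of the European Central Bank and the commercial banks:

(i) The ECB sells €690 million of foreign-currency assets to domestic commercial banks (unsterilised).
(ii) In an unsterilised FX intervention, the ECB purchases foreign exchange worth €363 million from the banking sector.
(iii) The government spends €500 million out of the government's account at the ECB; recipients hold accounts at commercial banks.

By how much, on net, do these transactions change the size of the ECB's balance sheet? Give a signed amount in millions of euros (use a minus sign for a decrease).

-€327 million

FX sale €690 million: an ECB asset is shed → −€690M.
FX purchase €363 million: an ECB asset is acquired → +€363M.
Government spending €500 million: only the composition of liabilities changes → 0.
Net: −690 + 363 + 0 = -€327 million.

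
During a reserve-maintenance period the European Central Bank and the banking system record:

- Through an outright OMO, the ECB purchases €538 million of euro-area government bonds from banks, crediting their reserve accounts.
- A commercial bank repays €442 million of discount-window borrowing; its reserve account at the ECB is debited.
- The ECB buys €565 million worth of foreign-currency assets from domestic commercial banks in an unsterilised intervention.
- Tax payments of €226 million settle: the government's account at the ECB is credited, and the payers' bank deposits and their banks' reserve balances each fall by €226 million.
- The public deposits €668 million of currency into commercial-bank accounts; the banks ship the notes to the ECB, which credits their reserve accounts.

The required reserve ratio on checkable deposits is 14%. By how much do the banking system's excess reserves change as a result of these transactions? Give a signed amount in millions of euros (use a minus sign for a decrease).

+€1041.12 million

OMO purchase (from banks) €538 million: reserves +€538M, deposits 0.
Discount-window repayment €442 million: reserves −€442M, deposits 0.
FX purchase €565 million: reserves +€565M, deposits 0.
Government account inflow €226 million: reserves −€226M, deposits −€226M.
Currency deposit €668 million: reserves +€668M, deposits +€668M.
Totals: Δreserves = +€1103M, Δdeposits = +€442M.
Δrequired reserves = 14% × +€442M = +€61.88M.
Δexcess reserves = Δreserves − Δrequired = +€1103M − (+€61.88M) = +€1041.12 million.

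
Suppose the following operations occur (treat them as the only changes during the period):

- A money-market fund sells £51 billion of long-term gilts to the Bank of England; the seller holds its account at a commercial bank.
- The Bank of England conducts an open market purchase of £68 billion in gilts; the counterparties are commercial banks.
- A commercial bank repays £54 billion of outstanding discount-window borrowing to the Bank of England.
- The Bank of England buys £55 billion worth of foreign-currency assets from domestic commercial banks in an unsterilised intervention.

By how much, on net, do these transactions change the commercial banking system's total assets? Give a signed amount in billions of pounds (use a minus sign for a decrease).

Bank of England balance sheet:
  Assets:      Securities +£119B, Loans to banks −£54B, Foreign assets +£55B
  Liabilities: Bank reserves +£120B
Commercial banking system:
  Assets:      Reserves at CB +£120B, Securities −£68B, Foreign assets −£55B
  Liabilities: Checkable deposits +£51B, Borrowings from CB −£54B
Change in total bank assets = -£3 billion.

-£3 billion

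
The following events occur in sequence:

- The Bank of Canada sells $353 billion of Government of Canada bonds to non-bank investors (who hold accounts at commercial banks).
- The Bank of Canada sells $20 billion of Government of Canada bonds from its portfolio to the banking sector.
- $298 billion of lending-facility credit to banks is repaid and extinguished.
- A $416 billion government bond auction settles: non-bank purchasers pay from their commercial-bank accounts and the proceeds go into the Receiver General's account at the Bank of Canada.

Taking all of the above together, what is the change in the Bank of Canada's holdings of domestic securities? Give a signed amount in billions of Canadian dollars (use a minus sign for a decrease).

-$373 billion

Bank of Canada balance sheet:
  Assets:      Securities −$373B, Loans to banks −$298B
  Liabilities: Bank reserves −$1087B, Government deposits +$416B
So the change in the Bank of Canada's holdings of domestic securities is -$373 billion.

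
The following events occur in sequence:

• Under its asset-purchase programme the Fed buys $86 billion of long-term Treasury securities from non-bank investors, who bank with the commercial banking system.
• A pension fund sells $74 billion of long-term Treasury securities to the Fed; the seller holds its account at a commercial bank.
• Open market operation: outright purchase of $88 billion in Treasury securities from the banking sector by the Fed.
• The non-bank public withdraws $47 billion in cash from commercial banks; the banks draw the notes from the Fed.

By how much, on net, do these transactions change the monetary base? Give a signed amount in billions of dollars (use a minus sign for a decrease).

Asset purchase (from non-banks) $86 billion: Fed balance sheet expands → +$86B.
Asset purchase (from non-banks) $74 billion: Fed balance sheet expands → +$74B.
OMO purchase (from banks) $88 billion: Fed balance sheet expands → +$88B.
Currency withdrawal $47 billion: just a shift between currency and reserves — both are base money → 0.
Net: 86 + 74 + 88 + 0 = +$248 billion.

+$248 billion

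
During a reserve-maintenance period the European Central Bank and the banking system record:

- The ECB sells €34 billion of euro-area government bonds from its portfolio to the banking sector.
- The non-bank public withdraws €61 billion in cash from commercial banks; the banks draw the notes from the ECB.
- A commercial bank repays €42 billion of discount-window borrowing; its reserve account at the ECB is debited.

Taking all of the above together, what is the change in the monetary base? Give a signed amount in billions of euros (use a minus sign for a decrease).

-€76 billion

OMO sale (to banks) €34 billion: ECB balance sheet contracts → −€34B.
Currency withdrawal €61 billion: just a shift between currency and reserves — both are base money → 0.
Discount-window repayment €42 billion: ECB balance sheet contracts → −€42B.
Net: −34 + 0 − 42 = -€76 billion.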